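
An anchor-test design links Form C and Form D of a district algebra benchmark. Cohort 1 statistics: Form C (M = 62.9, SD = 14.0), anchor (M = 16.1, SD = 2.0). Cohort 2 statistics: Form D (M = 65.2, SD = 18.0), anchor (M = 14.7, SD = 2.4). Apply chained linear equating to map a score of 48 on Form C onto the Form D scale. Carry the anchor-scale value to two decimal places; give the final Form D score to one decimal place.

59.7

Form C → anchor (Cohort 1): v = (2.0/14.0)(48 − 62.9) + 16.1 = 13.97
anchor → Form D (Cohort 2): y = (18.0/2.4)(13.97 − 14.7) + 65.2 = 59.7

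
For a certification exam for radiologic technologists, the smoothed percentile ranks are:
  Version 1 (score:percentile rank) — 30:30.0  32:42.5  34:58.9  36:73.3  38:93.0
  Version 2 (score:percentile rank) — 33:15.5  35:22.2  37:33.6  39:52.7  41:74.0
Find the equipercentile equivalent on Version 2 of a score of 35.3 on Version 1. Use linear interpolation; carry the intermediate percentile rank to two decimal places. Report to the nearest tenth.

PR of 35.3 on Version 1: 58.9 + (35.3 − 34)/(36 − 34) × (73.3 − 58.9) = 68.26
On Version 2, PR 68.26 falls between score 39 (PR 52.7) and 41 (PR 74.0).
Interpolate: 39 + (68.26 − 52.7)/(74.0 − 52.7) × (41 − 39) = 40.5

40.5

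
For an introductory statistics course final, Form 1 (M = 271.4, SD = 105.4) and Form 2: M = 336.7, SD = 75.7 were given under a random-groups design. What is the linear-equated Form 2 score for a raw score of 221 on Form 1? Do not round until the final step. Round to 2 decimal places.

Linear equating: y = (SD_Y/SD_X)(x − M_X) + M_Y
y = (75.7/105.4)(221 − 271.4) + 336.7
y = 0.718216 × -50.4 + 336.7 = -36.1981 + 336.7 = 300.50

300.50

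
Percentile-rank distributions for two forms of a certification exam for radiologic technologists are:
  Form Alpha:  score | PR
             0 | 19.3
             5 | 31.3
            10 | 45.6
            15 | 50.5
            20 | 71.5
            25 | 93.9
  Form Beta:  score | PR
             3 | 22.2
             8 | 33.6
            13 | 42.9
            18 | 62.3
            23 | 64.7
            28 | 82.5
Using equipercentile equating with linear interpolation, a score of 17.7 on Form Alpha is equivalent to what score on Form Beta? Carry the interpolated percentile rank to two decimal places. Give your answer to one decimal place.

17.9

PR of 17.7 on Form Alpha: 50.5 + (17.7 − 15)/(20 − 15) × (71.5 − 50.5) = 61.84
On Form Beta, PR 61.84 falls between score 13 (PR 42.9) and 18 (PR 62.3).
Interpolate: 13 + (61.84 − 42.9)/(62.3 − 42.9) × (18 − 13) = 17.9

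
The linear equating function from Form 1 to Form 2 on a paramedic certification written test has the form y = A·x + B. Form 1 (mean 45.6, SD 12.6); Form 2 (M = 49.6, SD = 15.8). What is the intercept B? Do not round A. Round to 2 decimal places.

A = SD_Y / SD_X = 15.8 / 12.6 = 1.253968
B = M_Y − A·M_X = 49.6 − 1.253968 × 45.6 = -7.58

-7.58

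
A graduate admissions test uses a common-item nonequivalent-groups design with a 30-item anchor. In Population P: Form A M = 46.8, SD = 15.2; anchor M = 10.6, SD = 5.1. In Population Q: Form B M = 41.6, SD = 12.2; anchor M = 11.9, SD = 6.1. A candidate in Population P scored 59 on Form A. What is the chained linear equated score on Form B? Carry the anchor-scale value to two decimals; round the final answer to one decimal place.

Form A → anchor (Population P): v = (5.1/15.2)(59 − 46.8) + 10.6 = 14.69
anchor → Form B (Population Q): y = (12.2/6.1)(14.69 − 11.9) + 41.6 = 47.2

47.2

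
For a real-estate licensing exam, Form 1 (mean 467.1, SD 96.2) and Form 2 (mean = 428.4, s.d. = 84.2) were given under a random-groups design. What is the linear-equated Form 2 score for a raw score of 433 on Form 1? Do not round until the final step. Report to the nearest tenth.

Linear equating: y = (SD_Y/SD_X)(x − M_X) + M_Y
y = (84.2/96.2)(433 − 467.1) + 428.4
y = 0.875260 × -34.1 + 428.4 = -29.8464 + 428.4 = 398.6

398.6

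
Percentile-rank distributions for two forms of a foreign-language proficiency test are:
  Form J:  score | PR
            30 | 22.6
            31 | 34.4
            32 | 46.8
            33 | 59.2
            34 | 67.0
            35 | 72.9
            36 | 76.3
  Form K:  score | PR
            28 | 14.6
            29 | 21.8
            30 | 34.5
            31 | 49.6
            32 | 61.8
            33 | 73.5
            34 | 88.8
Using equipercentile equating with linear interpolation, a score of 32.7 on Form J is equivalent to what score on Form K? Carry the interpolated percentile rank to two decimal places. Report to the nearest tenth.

PR of 32.7 on Form J: 46.8 + (32.7 − 32)/(33 − 32) × (59.2 − 46.8) = 55.48
On Form K, PR 55.48 falls between score 31 (PR 49.6) and 32 (PR 61.8).
Interpolate: 31 + (55.48 − 49.6)/(61.8 − 49.6) × (32 − 31) = 31.5

31.5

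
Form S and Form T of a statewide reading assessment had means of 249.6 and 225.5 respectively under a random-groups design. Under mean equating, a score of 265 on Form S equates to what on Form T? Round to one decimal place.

240.9

Mean equating: y = x + (M_Y − M_X) = 265 + (225.5 − 249.6) = 240.9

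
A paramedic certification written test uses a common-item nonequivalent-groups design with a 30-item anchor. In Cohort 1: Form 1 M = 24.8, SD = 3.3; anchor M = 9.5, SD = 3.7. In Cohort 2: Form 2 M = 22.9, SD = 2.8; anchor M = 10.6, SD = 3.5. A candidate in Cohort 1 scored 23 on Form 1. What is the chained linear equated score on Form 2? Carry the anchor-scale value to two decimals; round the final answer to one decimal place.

20.4

Form 1 → anchor (Cohort 1): v = (3.7/3.3)(23 − 24.8) + 9.5 = 7.48
anchor → Form 2 (Cohort 2): y = (2.8/3.5)(7.48 − 10.6) + 22.9 = 20.4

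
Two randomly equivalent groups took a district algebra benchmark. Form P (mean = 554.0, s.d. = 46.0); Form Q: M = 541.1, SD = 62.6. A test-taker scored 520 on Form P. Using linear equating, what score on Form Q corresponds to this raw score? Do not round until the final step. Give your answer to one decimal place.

494.8

Linear equating: y = (SD_Y/SD_X)(x − M_X) + M_Y
y = (62.6/46.0)(520 − 554.0) + 541.1
y = 1.360870 × -34.0 + 541.1 = -46.2696 + 541.1 = 494.8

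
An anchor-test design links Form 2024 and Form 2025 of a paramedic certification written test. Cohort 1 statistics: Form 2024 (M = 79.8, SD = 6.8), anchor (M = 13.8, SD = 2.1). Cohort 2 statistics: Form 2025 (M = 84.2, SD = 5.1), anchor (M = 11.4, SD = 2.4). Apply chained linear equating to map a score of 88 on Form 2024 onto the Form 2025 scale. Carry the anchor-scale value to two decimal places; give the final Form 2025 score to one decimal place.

Form 2024 → anchor (Cohort 1): v = (2.1/6.8)(88 − 79.8) + 13.8 = 16.33
anchor → Form 2025 (Cohort 2): y = (5.1/2.4)(16.33 − 11.4) + 84.2 = 94.7

94.7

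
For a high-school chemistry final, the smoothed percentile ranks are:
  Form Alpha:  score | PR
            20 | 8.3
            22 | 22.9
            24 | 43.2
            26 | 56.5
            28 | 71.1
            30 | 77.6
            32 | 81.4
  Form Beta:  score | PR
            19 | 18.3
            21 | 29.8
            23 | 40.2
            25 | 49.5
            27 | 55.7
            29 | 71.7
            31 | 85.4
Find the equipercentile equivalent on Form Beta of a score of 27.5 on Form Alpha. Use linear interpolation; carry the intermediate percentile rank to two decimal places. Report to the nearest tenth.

PR of 27.5 on Form Alpha: 56.5 + (27.5 − 26)/(28 − 26) × (71.1 − 56.5) = 67.45
On Form Beta, PR 67.45 falls between score 27 (PR 55.7) and 29 (PR 71.7).
Interpolate: 27 + (67.45 − 55.7)/(71.7 − 55.7) × (29 − 27) = 28.5

28.5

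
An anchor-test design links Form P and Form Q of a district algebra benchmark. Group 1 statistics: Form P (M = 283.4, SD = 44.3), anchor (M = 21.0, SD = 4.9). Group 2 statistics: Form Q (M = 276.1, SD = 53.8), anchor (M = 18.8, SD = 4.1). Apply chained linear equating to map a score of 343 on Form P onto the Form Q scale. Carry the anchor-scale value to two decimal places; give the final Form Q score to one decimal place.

Form P → anchor (Group 1): v = (4.9/44.3)(343 − 283.4) + 21.0 = 27.59
anchor → Form Q (Group 2): y = (53.8/4.1)(27.59 − 18.8) + 276.1 = 391.4

391.4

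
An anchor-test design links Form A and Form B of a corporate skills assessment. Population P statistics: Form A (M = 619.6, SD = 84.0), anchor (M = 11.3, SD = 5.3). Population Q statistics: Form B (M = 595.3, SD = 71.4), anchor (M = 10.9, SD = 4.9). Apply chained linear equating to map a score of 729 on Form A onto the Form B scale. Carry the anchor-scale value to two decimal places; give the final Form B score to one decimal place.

Form A → anchor (Population P): v = (5.3/84.0)(729 − 619.6) + 11.3 = 18.20
anchor → Form B (Population Q): y = (71.4/4.9)(18.20 − 10.9) + 595.3 = 701.7

701.7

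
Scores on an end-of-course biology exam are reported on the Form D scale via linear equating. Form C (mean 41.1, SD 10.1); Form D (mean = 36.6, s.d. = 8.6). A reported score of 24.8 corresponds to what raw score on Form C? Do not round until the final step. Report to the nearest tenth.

27.2

Invert y = (SD_Y/SD_X)(x − M_X) + M_Y:
x = (SD_X/SD_Y)(y − M_Y) + M_X = (10.1/8.6)(24.8 − 36.6) + 41.1
x = 1.174419 × -11.800 + 41.1 = 27.2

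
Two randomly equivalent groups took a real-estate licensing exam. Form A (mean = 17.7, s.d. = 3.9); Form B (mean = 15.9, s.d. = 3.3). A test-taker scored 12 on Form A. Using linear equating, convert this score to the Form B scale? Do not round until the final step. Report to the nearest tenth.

11.1

Linear equating: y = (SD_Y/SD_X)(x − M_X) + M_Y
y = (3.3/3.9)(12 − 17.7) + 15.9
y = 0.846154 × -5.7 + 15.9 = -4.8231 + 15.9 = 11.1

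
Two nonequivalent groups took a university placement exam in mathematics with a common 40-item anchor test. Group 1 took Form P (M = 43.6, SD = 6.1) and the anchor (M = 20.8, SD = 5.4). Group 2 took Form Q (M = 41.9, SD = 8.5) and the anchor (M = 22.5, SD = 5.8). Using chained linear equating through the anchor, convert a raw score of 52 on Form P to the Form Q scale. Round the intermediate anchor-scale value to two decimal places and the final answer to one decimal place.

Form P → anchor (Group 1): v = (5.4/6.1)(52 − 43.6) + 20.8 = 28.24
anchor → Form Q (Group 2): y = (8.5/5.8)(28.24 − 22.5) + 41.9 = 50.3

50.3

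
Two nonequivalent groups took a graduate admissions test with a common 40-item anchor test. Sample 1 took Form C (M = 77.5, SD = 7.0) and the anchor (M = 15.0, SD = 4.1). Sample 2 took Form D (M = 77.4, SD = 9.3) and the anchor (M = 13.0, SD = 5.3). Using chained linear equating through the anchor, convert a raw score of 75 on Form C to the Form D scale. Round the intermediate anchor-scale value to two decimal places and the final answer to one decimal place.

78.3

Form C → anchor (Sample 1): v = (4.1/7.0)(75 − 77.5) + 15.0 = 13.54
anchor → Form D (Sample 2): y = (9.3/5.3)(13.54 − 13.0) + 77.4 = 78.3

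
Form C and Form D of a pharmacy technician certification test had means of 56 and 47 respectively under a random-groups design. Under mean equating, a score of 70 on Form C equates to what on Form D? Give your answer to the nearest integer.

Mean equating: y = x + (M_Y − M_X) = 70 + (47 − 56) = 61

61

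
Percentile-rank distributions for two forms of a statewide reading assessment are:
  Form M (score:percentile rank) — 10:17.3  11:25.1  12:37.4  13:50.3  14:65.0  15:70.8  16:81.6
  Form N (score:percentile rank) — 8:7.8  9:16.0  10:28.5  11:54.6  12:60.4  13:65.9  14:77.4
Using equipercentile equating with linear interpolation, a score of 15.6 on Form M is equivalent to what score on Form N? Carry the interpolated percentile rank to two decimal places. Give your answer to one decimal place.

PR of 15.6 on Form M: 70.8 + (15.6 − 15)/(16 − 15) × (81.6 − 70.8) = 77.28
On Form N, PR 77.28 falls between score 13 (PR 65.9) and 14 (PR 77.4).
Interpolate: 13 + (77.28 − 65.9)/(77.4 − 65.9) × (14 − 13) = 14.0

14.0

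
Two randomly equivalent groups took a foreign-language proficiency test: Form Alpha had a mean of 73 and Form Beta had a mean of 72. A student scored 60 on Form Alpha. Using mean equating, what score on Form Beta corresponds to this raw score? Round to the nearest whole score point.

59

Mean equating: y = x + (M_Y − M_X) = 60 + (72 − 73) = 59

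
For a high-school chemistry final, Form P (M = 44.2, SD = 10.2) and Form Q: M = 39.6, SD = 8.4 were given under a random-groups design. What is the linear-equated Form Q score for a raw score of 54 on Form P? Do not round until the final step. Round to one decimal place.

47.7

Linear equating: y = (SD_Y/SD_X)(x − M_X) + M_Y
y = (8.4/10.2)(54 − 44.2) + 39.6
y = 0.823529 × 9.8 + 39.6 = 8.0706 + 39.6 = 47.7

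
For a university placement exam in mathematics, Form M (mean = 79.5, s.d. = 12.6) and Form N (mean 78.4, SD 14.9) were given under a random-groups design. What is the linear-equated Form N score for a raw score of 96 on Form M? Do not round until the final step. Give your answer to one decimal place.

Linear equating: y = (SD_Y/SD_X)(x − M_X) + M_Y
y = (14.9/12.6)(96 − 79.5) + 78.4
y = 1.182540 × 16.5 + 78.4 = 19.5119 + 78.4 = 97.9

97.9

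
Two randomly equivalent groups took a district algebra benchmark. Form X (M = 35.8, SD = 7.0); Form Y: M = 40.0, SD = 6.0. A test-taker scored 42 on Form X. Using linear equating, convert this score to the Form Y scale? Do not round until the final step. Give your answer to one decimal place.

Linear equating: y = (SD_Y/SD_X)(x − M_X) + M_Y
y = (6.0/7.0)(42 − 35.8) + 40.0
y = 0.857143 × 6.2 + 40.0 = 5.3143 + 40.0 = 45.3

45.3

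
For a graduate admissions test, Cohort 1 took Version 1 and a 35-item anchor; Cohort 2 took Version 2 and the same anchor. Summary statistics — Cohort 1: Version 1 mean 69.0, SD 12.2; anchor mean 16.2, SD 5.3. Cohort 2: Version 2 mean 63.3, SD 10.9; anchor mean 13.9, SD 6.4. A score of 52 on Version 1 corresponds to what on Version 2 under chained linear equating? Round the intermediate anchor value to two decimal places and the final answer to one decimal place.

54.6

Version 1 → anchor (Cohort 1): v = (5.3/12.2)(52 − 69.0) + 16.2 = 8.81
anchor → Version 2 (Cohort 2): y = (10.9/6.4)(8.81 − 13.9) + 63.3 = 54.6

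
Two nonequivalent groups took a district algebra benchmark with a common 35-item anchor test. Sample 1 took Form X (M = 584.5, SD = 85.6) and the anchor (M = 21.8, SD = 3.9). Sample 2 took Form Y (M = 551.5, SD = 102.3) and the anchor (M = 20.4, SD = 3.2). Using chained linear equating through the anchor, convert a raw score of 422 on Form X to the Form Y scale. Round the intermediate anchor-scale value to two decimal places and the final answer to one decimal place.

Form X → anchor (Sample 1): v = (3.9/85.6)(422 − 584.5) + 21.8 = 14.40
anchor → Form Y (Sample 2): y = (102.3/3.2)(14.40 − 20.4) + 551.5 = 359.7

359.7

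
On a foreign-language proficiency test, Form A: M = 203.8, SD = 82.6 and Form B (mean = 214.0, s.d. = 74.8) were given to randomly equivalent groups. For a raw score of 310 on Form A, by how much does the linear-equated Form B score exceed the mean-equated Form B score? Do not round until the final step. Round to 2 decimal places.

-10.03

Mean-equated: 310 + (214.0 − 203.8) = 320.20
Linear-equated: (74.8/82.6)(310 − 203.8) + 214.0 = 310.171
Difference = 310.171 − 320.20 = -10.03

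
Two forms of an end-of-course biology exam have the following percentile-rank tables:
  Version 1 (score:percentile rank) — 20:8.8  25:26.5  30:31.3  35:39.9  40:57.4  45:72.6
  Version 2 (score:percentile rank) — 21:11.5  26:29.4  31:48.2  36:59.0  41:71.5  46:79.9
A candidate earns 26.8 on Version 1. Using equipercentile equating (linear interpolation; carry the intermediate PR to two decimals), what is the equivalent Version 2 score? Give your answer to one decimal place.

PR of 26.8 on Version 1: 26.5 + (26.8 − 25)/(30 − 25) × (31.3 − 26.5) = 28.23
On Version 2, PR 28.23 falls between score 21 (PR 11.5) and 26 (PR 29.4).
Interpolate: 21 + (28.23 − 11.5)/(29.4 − 11.5) × (26 − 21) = 25.7

25.7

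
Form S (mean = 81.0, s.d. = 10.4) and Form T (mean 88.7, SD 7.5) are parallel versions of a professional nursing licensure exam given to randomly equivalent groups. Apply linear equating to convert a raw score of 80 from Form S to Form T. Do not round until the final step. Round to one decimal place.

88.0

Linear equating: y = (SD_Y/SD_X)(x − M_X) + M_Y
y = (7.5/10.4)(80 − 81.0) + 88.7
y = 0.721154 × -1.0 + 88.7 = -0.7212 + 88.7 = 88.0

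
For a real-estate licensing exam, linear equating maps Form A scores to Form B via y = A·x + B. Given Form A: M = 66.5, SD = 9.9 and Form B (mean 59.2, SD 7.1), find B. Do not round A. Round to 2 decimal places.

A = SD_Y / SD_X = 7.1 / 9.9 = 0.717172
B = M_Y − A·M_X = 59.2 − 0.717172 × 66.5 = 11.51

11.51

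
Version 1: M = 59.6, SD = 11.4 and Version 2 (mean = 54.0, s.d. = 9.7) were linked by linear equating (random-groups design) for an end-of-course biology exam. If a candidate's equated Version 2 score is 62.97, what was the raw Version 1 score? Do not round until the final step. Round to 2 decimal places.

70.14

Invert y = (SD_Y/SD_X)(x − M_X) + M_Y:
x = (SD_X/SD_Y)(y − M_Y) + M_X = (11.4/9.7)(62.97 − 54.0) + 59.6
x = 1.175258 × 8.970 + 59.6 = 70.14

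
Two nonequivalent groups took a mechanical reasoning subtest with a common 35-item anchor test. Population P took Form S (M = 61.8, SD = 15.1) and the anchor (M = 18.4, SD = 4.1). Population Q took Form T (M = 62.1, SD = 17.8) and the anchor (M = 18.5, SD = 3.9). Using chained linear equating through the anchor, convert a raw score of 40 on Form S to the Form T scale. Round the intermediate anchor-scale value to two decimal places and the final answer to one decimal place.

34.6

Form S → anchor (Population P): v = (4.1/15.1)(40 − 61.8) + 18.4 = 12.48
anchor → Form T (Population Q): y = (17.8/3.9)(12.48 − 18.5) + 62.1 = 34.6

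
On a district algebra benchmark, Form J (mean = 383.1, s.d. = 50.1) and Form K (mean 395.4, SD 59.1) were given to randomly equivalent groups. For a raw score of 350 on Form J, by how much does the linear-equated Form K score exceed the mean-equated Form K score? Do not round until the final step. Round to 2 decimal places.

-5.95

Mean-equated: 350 + (395.4 − 383.1) = 362.30
Linear-equated: (59.1/50.1)(350 − 383.1) + 395.4 = 356.354
Difference = 356.354 − 362.30 = -5.95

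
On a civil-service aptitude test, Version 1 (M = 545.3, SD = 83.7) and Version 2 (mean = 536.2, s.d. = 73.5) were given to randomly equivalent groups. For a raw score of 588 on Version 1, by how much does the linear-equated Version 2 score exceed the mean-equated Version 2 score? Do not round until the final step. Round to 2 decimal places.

-5.20

Mean-equated: 588 + (536.2 − 545.3) = 578.90
Linear-equated: (73.5/83.7)(588 − 545.3) + 536.2 = 573.696
Difference = 573.696 − 578.90 = -5.20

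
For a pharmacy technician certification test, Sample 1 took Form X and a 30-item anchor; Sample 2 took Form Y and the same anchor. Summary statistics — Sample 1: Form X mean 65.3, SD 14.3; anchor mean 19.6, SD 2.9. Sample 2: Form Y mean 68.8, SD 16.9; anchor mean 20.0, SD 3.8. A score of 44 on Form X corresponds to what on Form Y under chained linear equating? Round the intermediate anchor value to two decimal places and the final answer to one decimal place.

47.8

Form X → anchor (Sample 1): v = (2.9/14.3)(44 − 65.3) + 19.6 = 15.28
anchor → Form Y (Sample 2): y = (16.9/3.8)(15.28 − 20.0) + 68.8 = 47.8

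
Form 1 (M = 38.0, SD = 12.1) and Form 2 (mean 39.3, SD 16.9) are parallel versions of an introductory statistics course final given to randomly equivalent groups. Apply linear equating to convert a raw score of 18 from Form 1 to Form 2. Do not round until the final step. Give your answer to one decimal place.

Linear equating: y = (SD_Y/SD_X)(x − M_X) + M_Y
y = (16.9/12.1)(18 − 38.0) + 39.3
y = 1.396694 × -20.0 + 39.3 = -27.9339 + 39.3 = 11.4

11.4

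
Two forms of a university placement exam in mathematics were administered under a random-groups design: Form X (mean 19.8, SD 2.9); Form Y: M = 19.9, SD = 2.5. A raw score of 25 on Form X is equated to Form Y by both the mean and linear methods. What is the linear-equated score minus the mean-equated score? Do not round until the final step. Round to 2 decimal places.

Mean-equated: 25 + (19.9 − 19.8) = 25.10
Linear-equated: (2.5/2.9)(25 − 19.8) + 19.9 = 24.383
Difference = 24.383 − 25.10 = -0.72

-0.72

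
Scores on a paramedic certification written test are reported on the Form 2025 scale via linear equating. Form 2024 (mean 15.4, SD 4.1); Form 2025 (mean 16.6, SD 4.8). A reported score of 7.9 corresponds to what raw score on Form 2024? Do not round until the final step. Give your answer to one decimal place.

8.0

Invert y = (SD_Y/SD_X)(x − M_X) + M_Y:
x = (SD_X/SD_Y)(y − M_Y) + M_X = (4.1/4.8)(7.9 − 16.6) + 15.4
x = 0.854167 × -8.700 + 15.4 = 8.0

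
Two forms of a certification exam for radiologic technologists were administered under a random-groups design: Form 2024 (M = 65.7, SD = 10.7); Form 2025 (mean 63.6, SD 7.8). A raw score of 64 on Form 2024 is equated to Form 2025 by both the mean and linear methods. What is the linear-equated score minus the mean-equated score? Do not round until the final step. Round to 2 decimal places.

Mean-equated: 64 + (63.6 − 65.7) = 61.90
Linear-equated: (7.8/10.7)(64 − 65.7) + 63.6 = 62.361
Difference = 62.361 − 61.90 = 0.46

0.46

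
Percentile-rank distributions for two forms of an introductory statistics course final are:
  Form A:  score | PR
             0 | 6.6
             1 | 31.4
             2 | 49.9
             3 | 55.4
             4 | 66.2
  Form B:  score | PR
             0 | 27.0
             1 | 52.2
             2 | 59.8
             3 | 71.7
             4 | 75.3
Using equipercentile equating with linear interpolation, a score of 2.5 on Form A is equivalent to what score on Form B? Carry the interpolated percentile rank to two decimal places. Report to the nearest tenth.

1.1

PR of 2.5 on Form A: 49.9 + (2.5 − 2)/(3 − 2) × (55.4 − 49.9) = 52.65
On Form B, PR 52.65 falls between score 1 (PR 52.2) and 2 (PR 59.8).
Interpolate: 1 + (52.65 − 52.2)/(59.8 − 52.2) × (2 − 1) = 1.1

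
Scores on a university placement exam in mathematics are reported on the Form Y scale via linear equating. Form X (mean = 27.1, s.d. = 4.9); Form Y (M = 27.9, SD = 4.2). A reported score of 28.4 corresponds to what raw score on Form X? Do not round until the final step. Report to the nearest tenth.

27.7

Invert y = (SD_Y/SD_X)(x − M_X) + M_Y:
x = (SD_X/SD_Y)(y − M_Y) + M_X = (4.9/4.2)(28.4 − 27.9) + 27.1
x = 1.166667 × 0.500 + 27.1 = 27.7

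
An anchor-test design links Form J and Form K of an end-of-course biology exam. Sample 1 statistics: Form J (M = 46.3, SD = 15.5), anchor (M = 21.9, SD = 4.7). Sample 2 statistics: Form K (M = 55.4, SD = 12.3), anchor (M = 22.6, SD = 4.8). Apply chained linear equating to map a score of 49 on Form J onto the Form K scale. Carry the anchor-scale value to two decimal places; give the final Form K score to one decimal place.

55.7

Form J → anchor (Sample 1): v = (4.7/15.5)(49 − 46.3) + 21.9 = 22.72
anchor → Form K (Sample 2): y = (12.3/4.8)(22.72 − 22.6) + 55.4 = 55.7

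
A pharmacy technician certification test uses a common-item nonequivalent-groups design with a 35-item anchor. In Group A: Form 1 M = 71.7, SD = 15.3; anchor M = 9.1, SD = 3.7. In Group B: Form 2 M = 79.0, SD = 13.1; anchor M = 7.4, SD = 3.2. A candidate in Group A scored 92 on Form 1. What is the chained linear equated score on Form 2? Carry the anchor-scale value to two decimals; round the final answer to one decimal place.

106.1

Form 1 → anchor (Group A): v = (3.7/15.3)(92 − 71.7) + 9.1 = 14.01
anchor → Form 2 (Group B): y = (13.1/3.2)(14.01 − 7.4) + 79.0 = 106.1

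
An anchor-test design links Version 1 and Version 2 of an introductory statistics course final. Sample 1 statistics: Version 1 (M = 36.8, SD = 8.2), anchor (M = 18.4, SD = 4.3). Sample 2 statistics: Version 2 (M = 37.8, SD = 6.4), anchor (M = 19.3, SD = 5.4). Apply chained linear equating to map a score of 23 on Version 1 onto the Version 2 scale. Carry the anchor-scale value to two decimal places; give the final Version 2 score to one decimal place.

28.2

Version 1 → anchor (Sample 1): v = (4.3/8.2)(23 − 36.8) + 18.4 = 11.16
anchor → Version 2 (Sample 2): y = (6.4/5.4)(11.16 − 19.3) + 37.8 = 28.2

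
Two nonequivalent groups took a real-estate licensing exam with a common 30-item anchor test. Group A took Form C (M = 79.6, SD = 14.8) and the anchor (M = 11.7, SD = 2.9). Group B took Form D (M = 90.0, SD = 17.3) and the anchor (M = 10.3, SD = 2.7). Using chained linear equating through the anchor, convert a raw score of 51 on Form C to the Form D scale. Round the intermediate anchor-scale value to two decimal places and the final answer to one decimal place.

Form C → anchor (Group A): v = (2.9/14.8)(51 − 79.6) + 11.7 = 6.10
anchor → Form D (Group B): y = (17.3/2.7)(6.10 − 10.3) + 90.0 = 63.1

63.1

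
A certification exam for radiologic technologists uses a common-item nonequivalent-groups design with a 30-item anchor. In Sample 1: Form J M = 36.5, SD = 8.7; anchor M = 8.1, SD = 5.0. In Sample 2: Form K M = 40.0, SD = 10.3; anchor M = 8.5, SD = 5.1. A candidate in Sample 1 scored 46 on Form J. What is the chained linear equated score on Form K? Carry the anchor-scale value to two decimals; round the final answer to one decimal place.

50.2

Form J → anchor (Sample 1): v = (5.0/8.7)(46 − 36.5) + 8.1 = 13.56
anchor → Form K (Sample 2): y = (10.3/5.1)(13.56 − 8.5) + 40.0 = 50.2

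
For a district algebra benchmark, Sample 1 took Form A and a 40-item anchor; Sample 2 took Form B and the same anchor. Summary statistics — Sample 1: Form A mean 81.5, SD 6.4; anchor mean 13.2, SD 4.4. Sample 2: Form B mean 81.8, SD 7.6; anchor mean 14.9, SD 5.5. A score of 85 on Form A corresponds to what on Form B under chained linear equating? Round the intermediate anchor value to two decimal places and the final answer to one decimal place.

Form A → anchor (Sample 1): v = (4.4/6.4)(85 − 81.5) + 13.2 = 15.61
anchor → Form B (Sample 2): y = (7.6/5.5)(15.61 − 14.9) + 81.8 = 82.8

82.8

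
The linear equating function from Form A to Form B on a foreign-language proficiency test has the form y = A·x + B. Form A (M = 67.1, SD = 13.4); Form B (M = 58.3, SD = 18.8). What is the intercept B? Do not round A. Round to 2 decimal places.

-35.84

A = SD_Y / SD_X = 18.8 / 13.4 = 1.402985
B = M_Y − A·M_X = 58.3 − 1.402985 × 67.1 = -35.84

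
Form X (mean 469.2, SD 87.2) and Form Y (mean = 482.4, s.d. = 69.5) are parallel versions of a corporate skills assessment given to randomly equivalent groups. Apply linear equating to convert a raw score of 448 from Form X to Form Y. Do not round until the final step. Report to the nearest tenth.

Linear equating: y = (SD_Y/SD_X)(x − M_X) + M_Y
y = (69.5/87.2)(448 − 469.2) + 482.4
y = 0.797018 × -21.2 + 482.4 = -16.8968 + 482.4 = 465.5

465.5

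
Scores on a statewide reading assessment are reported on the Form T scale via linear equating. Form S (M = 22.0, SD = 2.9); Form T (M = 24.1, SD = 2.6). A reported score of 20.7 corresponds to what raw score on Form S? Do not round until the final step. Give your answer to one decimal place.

Invert y = (SD_Y/SD_X)(x − M_X) + M_Y:
x = (SD_X/SD_Y)(y − M_Y) + M_X = (2.9/2.6)(20.7 − 24.1) + 22.0
x = 1.115385 × -3.400 + 22.0 = 18.2

18.2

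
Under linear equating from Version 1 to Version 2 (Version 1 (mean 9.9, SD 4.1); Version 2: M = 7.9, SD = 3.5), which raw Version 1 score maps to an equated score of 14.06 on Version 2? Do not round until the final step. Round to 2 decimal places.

Invert y = (SD_Y/SD_X)(x − M_X) + M_Y:
x = (SD_X/SD_Y)(y − M_Y) + M_X = (4.1/3.5)(14.06 − 7.9) + 9.9
x = 1.171429 × 6.160 + 9.9 = 17.12

17.12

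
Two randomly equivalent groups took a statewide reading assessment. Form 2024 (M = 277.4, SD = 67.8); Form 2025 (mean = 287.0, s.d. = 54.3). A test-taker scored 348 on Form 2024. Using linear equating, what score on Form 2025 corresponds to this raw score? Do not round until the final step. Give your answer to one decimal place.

343.5

Linear equating: y = (SD_Y/SD_X)(x − M_X) + M_Y
y = (54.3/67.8)(348 − 277.4) + 287.0
y = 0.800885 × 70.6 + 287.0 = 56.5425 + 287.0 = 343.5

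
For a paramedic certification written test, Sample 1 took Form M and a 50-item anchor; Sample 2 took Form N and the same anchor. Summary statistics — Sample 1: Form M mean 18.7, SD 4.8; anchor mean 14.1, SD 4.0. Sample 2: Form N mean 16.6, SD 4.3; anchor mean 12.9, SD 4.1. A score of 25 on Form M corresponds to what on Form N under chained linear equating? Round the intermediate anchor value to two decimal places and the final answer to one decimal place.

Form M → anchor (Sample 1): v = (4.0/4.8)(25 − 18.7) + 14.1 = 19.35
anchor → Form N (Sample 2): y = (4.3/4.1)(19.35 − 12.9) + 16.6 = 23.4

23.4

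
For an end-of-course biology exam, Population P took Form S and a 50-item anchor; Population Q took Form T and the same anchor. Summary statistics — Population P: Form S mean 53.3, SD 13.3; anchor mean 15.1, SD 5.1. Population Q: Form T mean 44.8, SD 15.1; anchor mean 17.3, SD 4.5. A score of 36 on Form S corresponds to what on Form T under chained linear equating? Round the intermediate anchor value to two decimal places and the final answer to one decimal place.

15.2

Form S → anchor (Population P): v = (5.1/13.3)(36 − 53.3) + 15.1 = 8.47
anchor → Form T (Population Q): y = (15.1/4.5)(8.47 − 17.3) + 44.8 = 15.2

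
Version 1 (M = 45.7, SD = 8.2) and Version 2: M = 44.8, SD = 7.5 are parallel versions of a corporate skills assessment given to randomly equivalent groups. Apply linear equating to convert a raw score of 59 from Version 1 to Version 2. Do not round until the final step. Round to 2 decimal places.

56.96

Linear equating: y = (SD_Y/SD_X)(x − M_X) + M_Y
y = (7.5/8.2)(59 − 45.7) + 44.8
y = 0.914634 × 13.3 + 44.8 = 12.1646 + 44.8 = 56.96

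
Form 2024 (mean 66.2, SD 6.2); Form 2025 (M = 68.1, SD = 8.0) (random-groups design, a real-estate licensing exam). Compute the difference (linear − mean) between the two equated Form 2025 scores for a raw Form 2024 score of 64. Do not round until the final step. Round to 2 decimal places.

Mean-equated: 64 + (68.1 − 66.2) = 65.90
Linear-equated: (8.0/6.2)(64 − 66.2) + 68.1 = 65.261
Difference = 65.261 − 65.90 = -0.64

-0.64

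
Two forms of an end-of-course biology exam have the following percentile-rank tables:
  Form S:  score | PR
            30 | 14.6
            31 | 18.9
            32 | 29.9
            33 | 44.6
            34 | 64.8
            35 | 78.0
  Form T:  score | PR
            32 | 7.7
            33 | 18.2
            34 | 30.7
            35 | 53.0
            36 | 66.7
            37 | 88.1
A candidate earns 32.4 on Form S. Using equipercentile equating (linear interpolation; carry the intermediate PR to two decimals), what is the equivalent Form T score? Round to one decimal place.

PR of 32.4 on Form S: 29.9 + (32.4 − 32)/(33 − 32) × (44.6 − 29.9) = 35.78
On Form T, PR 35.78 falls between score 34 (PR 30.7) and 35 (PR 53.0).
Interpolate: 34 + (35.78 − 30.7)/(53.0 − 30.7) × (35 − 34) = 34.2

34.2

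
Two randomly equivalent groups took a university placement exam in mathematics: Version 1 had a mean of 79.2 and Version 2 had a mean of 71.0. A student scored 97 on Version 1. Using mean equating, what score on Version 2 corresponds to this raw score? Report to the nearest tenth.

88.8

Mean equating: y = x + (M_Y − M_X) = 97 + (71.0 − 79.2) = 88.8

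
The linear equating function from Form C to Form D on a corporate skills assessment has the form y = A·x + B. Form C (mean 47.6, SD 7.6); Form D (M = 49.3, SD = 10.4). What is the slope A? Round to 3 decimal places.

1.368

A = SD_Y / SD_X = 10.4 / 7.6 = 1.368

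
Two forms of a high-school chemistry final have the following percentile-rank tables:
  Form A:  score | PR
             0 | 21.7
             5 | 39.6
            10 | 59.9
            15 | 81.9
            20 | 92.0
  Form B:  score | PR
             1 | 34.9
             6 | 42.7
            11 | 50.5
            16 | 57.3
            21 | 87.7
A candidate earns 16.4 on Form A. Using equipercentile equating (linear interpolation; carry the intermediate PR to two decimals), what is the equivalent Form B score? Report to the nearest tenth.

PR of 16.4 on Form A: 81.9 + (16.4 − 15)/(20 − 15) × (92.0 − 81.9) = 84.73
On Form B, PR 84.73 falls between score 16 (PR 57.3) and 21 (PR 87.7).
Interpolate: 16 + (84.73 − 57.3)/(87.7 − 57.3) × (21 − 16) = 20.5

20.5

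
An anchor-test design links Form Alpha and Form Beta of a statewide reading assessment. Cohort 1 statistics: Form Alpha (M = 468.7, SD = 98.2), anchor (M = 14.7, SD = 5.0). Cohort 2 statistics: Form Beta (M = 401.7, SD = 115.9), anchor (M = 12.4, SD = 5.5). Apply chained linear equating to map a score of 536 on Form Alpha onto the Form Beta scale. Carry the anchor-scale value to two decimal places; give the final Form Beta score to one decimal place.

522.4

Form Alpha → anchor (Cohort 1): v = (5.0/98.2)(536 − 468.7) + 14.7 = 18.13
anchor → Form Beta (Cohort 2): y = (115.9/5.5)(18.13 − 12.4) + 401.7 = 522.4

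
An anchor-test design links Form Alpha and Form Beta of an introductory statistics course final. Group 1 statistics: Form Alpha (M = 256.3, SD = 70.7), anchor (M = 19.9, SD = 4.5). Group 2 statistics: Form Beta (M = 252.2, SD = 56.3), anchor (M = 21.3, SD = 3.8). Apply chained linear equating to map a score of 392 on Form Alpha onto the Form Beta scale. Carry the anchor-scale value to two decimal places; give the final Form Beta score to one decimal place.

359.5

Form Alpha → anchor (Group 1): v = (4.5/70.7)(392 − 256.3) + 19.9 = 28.54
anchor → Form Beta (Group 2): y = (56.3/3.8)(28.54 − 21.3) + 252.2 = 359.5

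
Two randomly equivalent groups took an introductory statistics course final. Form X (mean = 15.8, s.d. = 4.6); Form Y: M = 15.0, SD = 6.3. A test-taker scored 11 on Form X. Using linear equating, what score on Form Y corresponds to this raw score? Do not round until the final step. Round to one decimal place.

8.4

Linear equating: y = (SD_Y/SD_X)(x − M_X) + M_Y
y = (6.3/4.6)(11 − 15.8) + 15.0
y = 1.369565 × -4.8 + 15.0 = -6.5739 + 15.0 = 8.4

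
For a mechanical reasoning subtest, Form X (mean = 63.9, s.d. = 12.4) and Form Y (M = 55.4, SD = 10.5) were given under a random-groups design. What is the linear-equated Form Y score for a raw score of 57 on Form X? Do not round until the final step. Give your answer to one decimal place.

49.6

Linear equating: y = (SD_Y/SD_X)(x − M_X) + M_Y
y = (10.5/12.4)(57 − 63.9) + 55.4
y = 0.846774 × -6.9 + 55.4 = -5.8427 + 55.4 = 49.6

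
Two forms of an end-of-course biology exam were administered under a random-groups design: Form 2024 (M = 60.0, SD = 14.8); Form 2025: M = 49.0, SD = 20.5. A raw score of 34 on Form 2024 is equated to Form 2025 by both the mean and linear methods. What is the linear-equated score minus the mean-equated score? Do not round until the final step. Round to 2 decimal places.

-10.01

Mean-equated: 34 + (49.0 − 60.0) = 23.00
Linear-equated: (20.5/14.8)(34 − 60.0) + 49.0 = 12.986
Difference = 12.986 − 23.00 = -10.01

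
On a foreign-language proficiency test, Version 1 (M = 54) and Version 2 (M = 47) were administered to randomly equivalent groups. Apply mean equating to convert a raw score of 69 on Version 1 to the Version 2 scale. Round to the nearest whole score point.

Mean equating: y = x + (M_Y − M_X) = 69 + (47 − 54) = 62

62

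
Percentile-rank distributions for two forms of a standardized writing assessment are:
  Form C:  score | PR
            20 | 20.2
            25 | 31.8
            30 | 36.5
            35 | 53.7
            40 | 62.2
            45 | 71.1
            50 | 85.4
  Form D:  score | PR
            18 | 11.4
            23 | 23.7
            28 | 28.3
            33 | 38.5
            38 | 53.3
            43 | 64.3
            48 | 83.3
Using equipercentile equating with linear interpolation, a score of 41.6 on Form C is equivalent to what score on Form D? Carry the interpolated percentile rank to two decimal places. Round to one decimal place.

43.2

PR of 41.6 on Form C: 62.2 + (41.6 − 40)/(45 − 40) × (71.1 − 62.2) = 65.05
On Form D, PR 65.05 falls between score 43 (PR 64.3) and 48 (PR 83.3).
Interpolate: 43 + (65.05 − 64.3)/(83.3 − 64.3) × (48 − 43) = 43.2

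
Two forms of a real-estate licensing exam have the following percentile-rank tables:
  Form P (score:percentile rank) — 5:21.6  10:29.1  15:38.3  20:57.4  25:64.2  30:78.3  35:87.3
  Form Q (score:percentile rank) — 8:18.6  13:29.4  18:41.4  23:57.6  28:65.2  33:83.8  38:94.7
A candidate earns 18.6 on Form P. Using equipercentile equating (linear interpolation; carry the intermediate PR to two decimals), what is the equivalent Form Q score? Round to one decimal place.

21.3

PR of 18.6 on Form P: 38.3 + (18.6 − 15)/(20 − 15) × (57.4 − 38.3) = 52.05
On Form Q, PR 52.05 falls between score 18 (PR 41.4) and 23 (PR 57.6).
Interpolate: 18 + (52.05 − 41.4)/(57.6 − 41.4) × (23 − 18) = 21.3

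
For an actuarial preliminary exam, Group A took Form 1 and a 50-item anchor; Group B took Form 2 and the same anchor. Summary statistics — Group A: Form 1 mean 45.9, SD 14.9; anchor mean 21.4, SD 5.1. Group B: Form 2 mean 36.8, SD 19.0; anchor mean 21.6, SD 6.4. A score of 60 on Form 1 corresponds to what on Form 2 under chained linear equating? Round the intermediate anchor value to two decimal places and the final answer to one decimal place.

50.5

Form 1 → anchor (Group A): v = (5.1/14.9)(60 − 45.9) + 21.4 = 26.23
anchor → Form 2 (Group B): y = (19.0/6.4)(26.23 − 21.6) + 36.8 = 50.5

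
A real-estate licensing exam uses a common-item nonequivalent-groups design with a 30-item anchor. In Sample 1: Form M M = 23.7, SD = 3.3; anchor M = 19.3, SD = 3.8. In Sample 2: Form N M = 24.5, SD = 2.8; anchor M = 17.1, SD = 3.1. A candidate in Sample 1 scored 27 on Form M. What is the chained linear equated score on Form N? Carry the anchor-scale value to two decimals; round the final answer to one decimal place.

29.9

Form M → anchor (Sample 1): v = (3.8/3.3)(27 − 23.7) + 19.3 = 23.10
anchor → Form N (Sample 2): y = (2.8/3.1)(23.10 − 17.1) + 24.5 = 29.9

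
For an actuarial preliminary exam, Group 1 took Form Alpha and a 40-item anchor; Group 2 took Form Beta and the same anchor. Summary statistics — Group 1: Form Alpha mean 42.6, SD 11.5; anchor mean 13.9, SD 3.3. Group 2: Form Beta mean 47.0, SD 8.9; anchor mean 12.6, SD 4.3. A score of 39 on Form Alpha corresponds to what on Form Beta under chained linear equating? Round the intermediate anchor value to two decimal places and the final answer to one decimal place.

47.6

Form Alpha → anchor (Group 1): v = (3.3/11.5)(39 − 42.6) + 13.9 = 12.87
anchor → Form Beta (Group 2): y = (8.9/4.3)(12.87 − 12.6) + 47.0 = 47.6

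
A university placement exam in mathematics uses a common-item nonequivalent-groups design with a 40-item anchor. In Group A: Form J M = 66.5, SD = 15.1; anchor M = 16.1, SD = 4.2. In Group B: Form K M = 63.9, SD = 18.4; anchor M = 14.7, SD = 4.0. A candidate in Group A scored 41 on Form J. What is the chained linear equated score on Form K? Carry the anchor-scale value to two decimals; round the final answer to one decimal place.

Form J → anchor (Group A): v = (4.2/15.1)(41 − 66.5) + 16.1 = 9.01
anchor → Form K (Group B): y = (18.4/4.0)(9.01 − 14.7) + 63.9 = 37.7

37.7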